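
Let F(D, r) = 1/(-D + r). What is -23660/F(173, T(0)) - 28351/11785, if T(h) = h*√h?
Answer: 48238097949/11785 ≈ 4.0932e+6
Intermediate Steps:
T(h) = h^(3/2)
F(D, r) = 1/(r - D)
-23660/F(173, T(0)) - 28351/11785 = -23660/(1/(0^(3/2) - 1*173)) - 28351/11785 = -23660/(1/(0 - 173)) - 28351*1/11785 = -23660/(1/(-173)) - 28351/11785 = -23660/(-1/173) - 28351/11785 = -23660*(-173) - 28351/11785 = 4093180 - 28351/11785 = 48238097949/11785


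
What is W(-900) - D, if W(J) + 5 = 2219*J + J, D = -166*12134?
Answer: 16239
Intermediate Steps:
D = -2014244
W(J) = -5 + 2220*J (W(J) = -5 + (2219*J + J) = -5 + 2220*J)
W(-900) - D = (-5 + 2220*(-900)) - 1*(-2014244) = (-5 - 1998000) + 2014244 = -1998005 + 2014244 = 16239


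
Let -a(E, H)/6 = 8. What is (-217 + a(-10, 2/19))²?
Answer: 70225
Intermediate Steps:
a(E, H) = -48 (a(E, H) = -6*8 = -48)
(-217 + a(-10, 2/19))² = (-217 - 48)² = (-265)² = 70225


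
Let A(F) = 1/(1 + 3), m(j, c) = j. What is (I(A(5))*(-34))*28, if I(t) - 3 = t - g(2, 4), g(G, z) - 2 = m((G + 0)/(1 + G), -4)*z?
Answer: 4046/3 ≈ 1348.7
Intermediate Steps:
g(G, z) = 2 + G*z/(1 + G) (g(G, z) = 2 + ((G + 0)/(1 + G))*z = 2 + (G/(1 + G))*z = 2 + G*z/(1 + G))
A(F) = ¼ (A(F) = 1/4 = ¼)
I(t) = -5/3 + t (I(t) = 3 + (t - (2 + 2*2 + 2*4)/(1 + 2)) = 3 + (t - (2 + 4 + 8)/3) = 3 + (t - 14/3) = 3 + (-14/3 + t) = -5/3 + t)
(I(A(5))*(-34))*28 = ((-5/3 + ¼)*(-34))*28 = -17/12*(-34)*28 = (289/6)*28 = 4046/3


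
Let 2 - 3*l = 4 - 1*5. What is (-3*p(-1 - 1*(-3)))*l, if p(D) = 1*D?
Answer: -6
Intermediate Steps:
l = 1 (l = ⅔ - (4 - 1*5)/3 = ⅔ - (4 - 5)/3 = ⅔ - ⅓*(-1) = ⅔ + ⅓ = 1)
p(D) = D
(-3*p(-1 - 1*(-3)))*l = -3*(-1 - 1*(-3))*1 = -3*(-1 + 3)*1 = -3*2*1 = -6*1 = -6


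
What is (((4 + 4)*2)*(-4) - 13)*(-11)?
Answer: 847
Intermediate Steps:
(((4 + 4)*2)*(-4) - 13)*(-11) = ((8*2)*(-4) - 13)*(-11) = (16*(-4) - 13)*(-11) = (-64 - 13)*(-11) = -77*(-11) = 847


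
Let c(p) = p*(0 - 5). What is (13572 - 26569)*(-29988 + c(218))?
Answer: 403920766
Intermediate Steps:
c(p) = -5*p (c(p) = p*(-5) = -5*p)
(13572 - 26569)*(-29988 + c(218)) = (13572 - 26569)*(-29988 - 5*218) = -12997*(-29988 - 1090) = -12997*(-31078) = 403920766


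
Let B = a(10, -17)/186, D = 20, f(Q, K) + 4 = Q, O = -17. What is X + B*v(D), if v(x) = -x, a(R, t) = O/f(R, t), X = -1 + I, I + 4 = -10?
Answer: -4100/279 ≈ -14.695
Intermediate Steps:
I = -14 (I = -4 - 10 = -14)
f(Q, K) = -4 + Q
X = -15 (X = -1 - 14 = -15)
a(R, t) = -17/(-4 + R)
B = -17/1116 (B = -17/(-4 + 10)/186 = -17/6*(1/186) = -17*1/6*(1/186) = -17/6*1/186 = -17/1116 ≈ -0.015233)
X + B*v(D) = -15 - (-17)*20/1116 = -15 - 17/1116*(-20) = -15 + 85/279 = -4100/279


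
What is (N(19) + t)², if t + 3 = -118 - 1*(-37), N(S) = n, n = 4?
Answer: 6400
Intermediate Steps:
N(S) = 4
t = -84 (t = -3 + (-118 - 1*(-37)) = -3 + (-118 + 37) = -3 - 81 = -84)
(N(19) + t)² = (4 - 84)² = (-80)² = 6400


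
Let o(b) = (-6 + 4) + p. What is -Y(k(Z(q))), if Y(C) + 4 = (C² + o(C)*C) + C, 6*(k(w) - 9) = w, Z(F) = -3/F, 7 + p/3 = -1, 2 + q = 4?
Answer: 2339/16 ≈ 146.19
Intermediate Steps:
q = 2 (q = -2 + 4 = 2)
p = -24 (p = -21 + 3*(-1) = -21 - 3 = -24)
o(b) = -26 (o(b) = (-6 + 4) - 24 = -2 - 24 = -26)
k(w) = 9 + w/6
Y(C) = -4 + C² - 25*C (Y(C) = -4 + ((C² - 26*C) + C) = -4 + (C² - 25*C) = -4 + C² - 25*C)
-Y(k(Z(q))) = -(-4 + (9 + (-3/2)/6)² - 25*(9 + (-3/2)/6)) = -(-4 + (9 + (-3*½)/6)² - 25*(9 + (-3*½)/6)) = -(-4 + (9 + (⅙)*(-3/2))² - 25*(9 + (⅙)*(-3/2))) = -(-4 + (9 - ¼)² - 25*(9 - ¼)) = -(-4 + (35/4)² - 25*35/4) = -(-4 + 1225/16 - 875/4) = -1*(-2339/16) = 2339/16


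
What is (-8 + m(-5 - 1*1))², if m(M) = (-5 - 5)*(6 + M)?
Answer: 64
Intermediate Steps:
m(M) = -60 - 10*M (m(M) = -10*(6 + M) = -60 - 10*M)
(-8 + m(-5 - 1*1))² = (-8 + (-60 - 10*(-5 - 1*1)))² = (-8 + (-60 - 10*(-5 - 1)))² = (-8 + (-60 - 10*(-6)))² = (-8 + (-60 + 60))² = (-8 + 0)² = (-8)² = 64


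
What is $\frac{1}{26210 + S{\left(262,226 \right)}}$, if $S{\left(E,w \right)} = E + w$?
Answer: $\frac{1}{26698} \approx 3.7456 \cdot 10^{-5}$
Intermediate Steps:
$\frac{1}{26210 + S{\left(262,226 \right)}} = \frac{1}{26210 + \left(262 + 226\right)} = \frac{1}{26210 + 488} = \frac{1}{26698}$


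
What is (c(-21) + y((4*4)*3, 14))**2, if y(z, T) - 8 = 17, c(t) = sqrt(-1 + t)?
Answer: (25 + I*sqrt(22))**2 ≈ 603.0 + 234.52*I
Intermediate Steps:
y(z, T) = 25 (y(z, T) = 8 + 17 = 25)
(c(-21) + y((4*4)*3, 14))**2 = (sqrt(-1 - 21) + 25)**2 = (sqrt(-22) + 25)**2 = (I*sqrt(22) + 25)**2 = (25 + I*sqrt(22))**2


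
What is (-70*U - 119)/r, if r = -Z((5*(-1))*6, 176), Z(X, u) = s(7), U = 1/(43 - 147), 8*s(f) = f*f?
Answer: 1758/91 ≈ 19.319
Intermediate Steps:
s(f) = f**2/8 (s(f) = (f*f)/8 = f**2/8)
U = -1/104 (U = 1/(-104) = -1/104 ≈ -0.0096154)
Z(X, u) = 49/8 (Z(X, u) = (1/8)*7**2 = (1/8)*49 = 49/8)
r = -49/8 (r = -1*49/8 = -49/8 ≈ -6.1250)
(-70*U - 119)/r = (-70*(-1/104) - 119)/(-49/8) = (35/52 - 119)*(-8/49) = -6153/52*(-8/49) = 1758/91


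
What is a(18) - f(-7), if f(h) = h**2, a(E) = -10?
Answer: -59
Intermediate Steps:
a(18) - f(-7) = -10 - 1*(-7)**2 = -10 - 1*49 = -10 - 49 = -59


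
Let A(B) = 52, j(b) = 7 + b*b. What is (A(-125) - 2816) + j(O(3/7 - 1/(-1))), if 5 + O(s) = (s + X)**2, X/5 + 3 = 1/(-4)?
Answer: 26631966433/614656 ≈ 43328.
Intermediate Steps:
X = -65/4 (X = -15 + 5/(-4) = -15 + 5*(-1/4) = -15 - 5/4 = -65/4 ≈ -16.250)
O(s) = -5 + (-65/4 + s)**2 (O(s) = -5 + (s - 65/4)**2 = -5 + (-65/4 + s)**2)
j(b) = 7 + b**2
(A(-125) - 2816) + j(O(3/7 - 1/(-1))) = (52 - 2816) + (7 + (-5 + (-65 + 4*(3/7 - 1/(-1)))**2/16)**2) = -2764 + (7 + (-5 + (-65 + 4*(3*(1/7) - 1*(-1)))**2/16)**2) = -2764 + (7 + (-5 + (-65 + 4*(3/7 + 1))**2/16)**2) = -2764 + (7 + (-5 + (-65 + 4*(10/7))**2/16)**2) = -2764 + (7 + (-5 + (-65 + 40/7)**2/16)**2) = -2764 + (7 + (-5 + (-415/7)**2/16)**2) = -2764 + (7 + (-5 + (1/16)*(172225/49))**2) = -2764 + (7 + (-5 + 172225/784)**2) = -2764 + (7 + (168305/784)**2) = -2764 + (7 + 28326573025/614656) = -2764 + 28330875617/614656 = 26631966433/614656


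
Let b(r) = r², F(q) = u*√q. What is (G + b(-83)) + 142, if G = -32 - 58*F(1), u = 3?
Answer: 6825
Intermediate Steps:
F(q) = 3*√q
G = -206 (G = -32 - 174*√1 = -32 - 174 = -206)
(G + b(-83)) + 142 = (-206 + (-83)²) + 142 = (-206 + 6889) + 142 = 6683 + 142 = 6825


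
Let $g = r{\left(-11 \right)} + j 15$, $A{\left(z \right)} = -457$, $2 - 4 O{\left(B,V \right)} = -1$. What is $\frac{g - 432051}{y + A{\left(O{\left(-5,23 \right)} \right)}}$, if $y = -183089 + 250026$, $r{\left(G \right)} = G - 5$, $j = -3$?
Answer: $- \frac{27007}{4155} \approx -6.4999$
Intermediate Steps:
$O{\left(B,V \right)} = \frac{3}{4}$ ($O{\left(B,V \right)} = \frac{1}{2} - - \frac{1}{4} = \frac{1}{2} + \frac{1}{4} = \frac{3}{4}$)
$r{\left(G \right)} = -5 + G$
$g = -61$ ($g = \left(-5 - 11\right) - 45 = -16 - 45 = -61$)
$y = 66937$
$\frac{g - 432051}{y + A{\left(O{\left(-5,23 \right)} \right)}} = \frac{-61 - 432051}{66937 - 457} = - \frac{432112}{66480} = \left(-432112\right) \frac{1}{66480} = - \frac{27007}{4155}$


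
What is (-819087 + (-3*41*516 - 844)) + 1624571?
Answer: 741172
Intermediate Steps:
(-819087 + (-3*41*516 - 844)) + 1624571 = (-819087 + (-123*516 - 844)) + 1624571 = (-819087 + (-63468 - 844)) + 1624571 = (-819087 - 64312) + 1624571 = -883399 + 1624571 = 741172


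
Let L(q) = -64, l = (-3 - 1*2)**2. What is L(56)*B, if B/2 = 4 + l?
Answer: -3712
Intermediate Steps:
l = 25 (l = (-3 - 2)**2 = (-5)**2 = 25)
B = 58 (B = 2*(4 + 25) = 2*29 = 58)
L(56)*B = -64*58 = -3712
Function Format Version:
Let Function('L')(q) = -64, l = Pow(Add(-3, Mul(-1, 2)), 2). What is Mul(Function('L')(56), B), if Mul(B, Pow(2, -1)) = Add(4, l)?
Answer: -3712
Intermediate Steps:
l = 25 (l = Pow(Add(-3, -2), 2) = Pow(-5, 2) = 25)
B = 58 (B = Mul(2, Add(4, 25)) = Mul(2, 29) = 58)
Mul(Function('L')(56), B) = Mul(-64, 58) = -3712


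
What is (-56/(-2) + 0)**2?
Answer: 784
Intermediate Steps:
(-56/(-2) + 0)**2 = (-56*(-1)/2 + 0)**2 = (-7*(-4) + 0)**2 = (28 + 0)**2 = 28**2 = 784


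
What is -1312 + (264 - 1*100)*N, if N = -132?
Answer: -22960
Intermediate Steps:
-1312 + (264 - 1*100)*N = -1312 + (264 - 1*100)*(-132) = -1312 + (264 - 100)*(-132) = -1312 + 164*(-132) = -1312 - 21648 = -22960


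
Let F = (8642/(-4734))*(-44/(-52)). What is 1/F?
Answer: -30771/47531 ≈ -0.64739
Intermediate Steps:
F = -47531/30771 (F = (8642*(-1/4734))*(-44*(-1/52)) = -4321/2367*11/13 = -47531/30771 ≈ -1.5447)
1/F = 1/(-47531/30771) = -30771/47531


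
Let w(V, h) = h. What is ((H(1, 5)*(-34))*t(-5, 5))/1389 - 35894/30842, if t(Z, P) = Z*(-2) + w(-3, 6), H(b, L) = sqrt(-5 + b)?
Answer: -17947/15421 - 1088*I/1389 ≈ -1.1638 - 0.7833*I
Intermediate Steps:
t(Z, P) = 6 - 2*Z (t(Z, P) = Z*(-2) + 6 = -2*Z + 6 = 6 - 2*Z)
((H(1, 5)*(-34))*t(-5, 5))/1389 - 35894/30842 = ((sqrt(-5 + 1)*(-34))*(6 - 2*(-5)))/1389 - 35894/30842 = ((sqrt(-4)*(-34))*(6 + 10))*(1/1389) - 35894*1/30842 = (((2*I)*(-34))*16)*(1/1389) - 17947/15421 = (-68*I*16)*(1/1389) - 17947/15421 = -1088*I*(1/1389) - 17947/15421 = -1088*I/1389 - 17947/15421 = -17947/15421 - 1088*I/1389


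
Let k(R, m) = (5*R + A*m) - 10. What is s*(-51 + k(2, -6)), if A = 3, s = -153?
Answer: 10557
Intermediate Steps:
k(R, m) = -10 + 3*m + 5*R (k(R, m) = (5*R + 3*m) - 10 = (3*m + 5*R) - 10 = -10 + 3*m + 5*R)
s*(-51 + k(2, -6)) = -153*(-51 + (-10 + 3*(-6) + 5*2)) = -153*(-51 + (-10 - 18 + 10)) = -153*(-51 - 18) = -153*(-69) = 10557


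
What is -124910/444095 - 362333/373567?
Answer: -41514505521/33179847373 ≈ -1.2512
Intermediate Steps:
-124910/444095 - 362333/373567 = -124910*1/444095 - 362333*1/373567 = -24982/88819 - 362333/373567 = -41514505521/33179847373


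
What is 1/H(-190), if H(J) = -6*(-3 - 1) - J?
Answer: 1/214 ≈ 0.0046729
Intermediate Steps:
H(J) = 24 - J (H(J) = -6*(-4) - J = 24 - J)
1/H(-190) = 1/(24 - 1*(-190)) = 1/(24 + 190) = 1/214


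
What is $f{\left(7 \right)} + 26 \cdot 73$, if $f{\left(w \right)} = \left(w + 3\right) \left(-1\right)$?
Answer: $1888$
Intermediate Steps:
$f{\left(w \right)} = -3 - w$ ($f{\left(w \right)} = \left(3 + w\right) \left(-1\right) = -3 - w$)
$f{\left(7 \right)} + 26 \cdot 73 = \left(-3 - 7\right) + 26 \cdot 73 = \left(-3 - 7\right) + 1898 = -10 + 1898 = 1888$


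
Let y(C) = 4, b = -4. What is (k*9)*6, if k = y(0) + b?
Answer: 0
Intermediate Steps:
k = 0 (k = 4 - 4 = 0)
(k*9)*6 = (0*9)*6 = 0*6 = 0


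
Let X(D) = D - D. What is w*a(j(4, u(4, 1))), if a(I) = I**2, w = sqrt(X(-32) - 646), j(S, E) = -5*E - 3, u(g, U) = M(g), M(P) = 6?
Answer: 1089*I*sqrt(646) ≈ 27679.0*I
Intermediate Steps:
X(D) = 0
u(g, U) = 6
j(S, E) = -3 - 5*E
w = I*sqrt(646) (w = sqrt(0 - 646) = sqrt(-646) = I*sqrt(646) ≈ 25.417*I)
w*a(j(4, u(4, 1))) = (I*sqrt(646))*(-3 - 5*6)**2 = (I*sqrt(646))*(-3 - 30)**2 = (I*sqrt(646))*(-33)**2 = (I*sqrt(646))*1089 = 1089*I*sqrt(646)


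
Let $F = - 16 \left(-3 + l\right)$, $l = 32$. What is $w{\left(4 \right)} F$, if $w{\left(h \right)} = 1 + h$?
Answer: $-2320$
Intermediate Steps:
$F = -464$ ($F = - 16 \left(-3 + 32\right) = \left(-16\right) 29 = -464$)
$w{\left(4 \right)} F = \left(1 + 4\right) \left(-464\right) = 5 \left(-464\right) = -2320$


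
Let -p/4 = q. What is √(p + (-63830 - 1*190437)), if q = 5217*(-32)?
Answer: √413509 ≈ 643.05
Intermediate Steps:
q = -166944
p = 667776 (p = -4*(-166944) = 667776)
√(p + (-63830 - 1*190437)) = √(667776 + (-63830 - 1*190437)) = √(667776 + (-63830 - 190437)) = √(667776 - 254267) = √413509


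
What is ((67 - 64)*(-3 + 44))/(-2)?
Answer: -123/2 ≈ -61.500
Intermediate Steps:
((67 - 64)*(-3 + 44))/(-2) = -3*41/2 = -½*123 = -123/2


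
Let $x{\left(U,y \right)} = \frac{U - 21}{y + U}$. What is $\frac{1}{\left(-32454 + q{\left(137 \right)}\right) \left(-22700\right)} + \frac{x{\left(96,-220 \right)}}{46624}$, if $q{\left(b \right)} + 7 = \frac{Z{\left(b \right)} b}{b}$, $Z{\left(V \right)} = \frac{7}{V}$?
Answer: $- \frac{946310103311}{72953958814960000} \approx -1.2971 \cdot 10^{-5}$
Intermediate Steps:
$x{\left(U,y \right)} = \frac{-21 + U}{U + y}$
$q{\left(b \right)} = -7 + \frac{7}{b}$ ($q{\left(b \right)} = -7 + \frac{\frac{7}{b} b}{b} = -7 + \frac{7}{b}$)
$\frac{1}{\left(-32454 + q{\left(137 \right)}\right) \left(-22700\right)} + \frac{x{\left(96,-220 \right)}}{46624} = \frac{1}{\left(-32454 - \left(7 - \frac{7}{137}\right)\right) \left(-22700\right)} + \frac{\frac{1}{96 - 220} \left(-21 + 96\right)}{46624} = \frac{1}{-32454 + \left(-7 + 7 \cdot \frac{1}{137}\right)} \left(- \frac{1}{22700}\right) + \frac{1}{-124} \cdot 75 \cdot \frac{1}{46624} = \frac{1}{-32454 + \left(-7 + \frac{7}{137}\right)} \left(- \frac{1}{22700}\right) + \left(- \frac{1}{124}\right) 75 \cdot \frac{1}{46624} = \frac{1}{-32454 - \frac{952}{137}} \left(- \frac{1}{22700}\right) - \frac{75}{5781376} = \frac{1}{- \frac{4447150}{137}} \left(- \frac{1}{22700}\right) - \frac{75}{5781376} = \left(- \frac{137}{4447150}\right) \left(- \frac{1}{22700}\right) - \frac{75}{5781376} = \frac{137}{100950305000} - \frac{75}{5781376} = - \frac{946310103311}{72953958814960000}$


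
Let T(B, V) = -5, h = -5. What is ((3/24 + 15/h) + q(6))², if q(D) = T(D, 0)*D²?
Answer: 2140369/64 ≈ 33443.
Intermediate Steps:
q(D) = -5*D²
((3/24 + 15/h) + q(6))² = ((3/24 + 15/(-5)) - 5*6²)² = ((3*(1/24) + 15*(-⅕)) - 5*36)² = ((⅛ - 3) - 180)² = (-23/8 - 180)² = (-1463/8)² = 2140369/64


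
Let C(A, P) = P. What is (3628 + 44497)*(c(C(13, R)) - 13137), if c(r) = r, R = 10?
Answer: -631736875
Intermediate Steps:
(3628 + 44497)*(c(C(13, R)) - 13137) = (3628 + 44497)*(10 - 13137) = 48125*(-13127) = -631736875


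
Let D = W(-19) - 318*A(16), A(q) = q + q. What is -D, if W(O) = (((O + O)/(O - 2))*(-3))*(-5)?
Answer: 71042/7 ≈ 10149.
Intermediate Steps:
A(q) = 2*q
W(O) = 30*O/(-2 + O) (W(O) = (((2*O)/(-2 + O))*(-3))*(-5) = ((2*O/(-2 + O))*(-3))*(-5) = -6*O/(-2 + O)*(-5) = 30*O/(-2 + O))
D = -71042/7 (D = 30*(-19)/(-2 - 19) - 636*16 = 30*(-19)/(-21) - 318*32 = 30*(-19)*(-1/21) - 10176 = 190/7 - 10176 = -71042/7 ≈ -10149.)
-D = -1*(-71042/7) = 71042/7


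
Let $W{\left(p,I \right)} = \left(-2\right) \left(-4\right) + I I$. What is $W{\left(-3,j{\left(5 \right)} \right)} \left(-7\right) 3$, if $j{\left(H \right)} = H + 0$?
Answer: $-693$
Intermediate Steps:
$j{\left(H \right)} = H$
$W{\left(p,I \right)} = 8 + I^{2}$
$W{\left(-3,j{\left(5 \right)} \right)} \left(-7\right) 3 = \left(8 + 5^{2}\right) \left(-7\right) 3 = \left(8 + 25\right) \left(-7\right) 3 = 33 \left(-7\right) 3 = \left(-231\right) 3 = -693$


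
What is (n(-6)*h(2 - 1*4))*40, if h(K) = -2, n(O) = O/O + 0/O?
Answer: -80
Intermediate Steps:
n(O) = 1 (n(O) = 1 + 0 = 1)
(n(-6)*h(2 - 1*4))*40 = (1*(-2))*40 = -2*40 = -80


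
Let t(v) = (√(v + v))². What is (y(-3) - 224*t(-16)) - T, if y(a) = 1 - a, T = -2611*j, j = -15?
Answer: -31993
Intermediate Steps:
T = 39165 (T = -2611*(-15) = 39165)
t(v) = 2*v (t(v) = (√(2*v))² = (√2*√v)² = 2*v)
(y(-3) - 224*t(-16)) - T = ((1 - 1*(-3)) - 448*(-16)) - 1*39165 = ((1 + 3) - 224*(-32)) - 39165 = (4 + 7168) - 39165 = 7172 - 39165 = -31993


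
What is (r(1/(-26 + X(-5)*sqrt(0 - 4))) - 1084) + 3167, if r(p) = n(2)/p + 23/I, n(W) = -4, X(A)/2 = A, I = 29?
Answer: 63446/29 + 80*I ≈ 2187.8 + 80.0*I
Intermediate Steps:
X(A) = 2*A
r(p) = 23/29 - 4/p (r(p) = -4/p + 23/29 = 23/29 - 4/p)
(r(1/(-26 + X(-5)*sqrt(0 - 4))) - 1084) + 3167 = ((23/29 - (-104 - 40*sqrt(0 - 4))) - 1084) + 3167 = ((23/29 - (-104 - 80*I)) - 1084) + 3167 = ((23/29 - 4*(-26 - 20*I)) - 1084) + 3167 = ((23/29 + (104 + 80*I)) - 1084) + 3167 = ((3039/29 + 80*I) - 1084) + 3167 = (-28397/29 + 80*I) + 3167 = 63446/29 + 80*I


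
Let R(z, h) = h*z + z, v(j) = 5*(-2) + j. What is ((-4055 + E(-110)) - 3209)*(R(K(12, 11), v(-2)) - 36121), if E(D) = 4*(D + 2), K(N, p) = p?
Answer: 278918432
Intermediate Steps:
E(D) = 8 + 4*D (E(D) = 4*(2 + D) = 8 + 4*D)
v(j) = -10 + j
R(z, h) = z + h*z
((-4055 + E(-110)) - 3209)*(R(K(12, 11), v(-2)) - 36121) = ((-4055 + (8 + 4*(-110))) - 3209)*(11*(1 + (-10 - 2)) - 36121) = ((-4055 + (8 - 440)) - 3209)*(11*(1 - 12) - 36121) = ((-4055 - 432) - 3209)*(11*(-11) - 36121) = (-4487 - 3209)*(-121 - 36121) = -7696*(-36242) = 278918432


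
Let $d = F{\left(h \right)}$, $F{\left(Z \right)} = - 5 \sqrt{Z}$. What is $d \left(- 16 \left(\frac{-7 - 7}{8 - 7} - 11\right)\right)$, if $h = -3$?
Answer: $- 2000 i \sqrt{3} \approx - 3464.1 i$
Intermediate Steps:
$d = - 5 i \sqrt{3}$ ($d = - 5 \sqrt{-3} = - 5 i \sqrt{3} \approx - 8.6602 i$)
$d \left(- 16 \left(\frac{-7 - 7}{8 - 7} - 11\right)\right) = - 5 i \sqrt{3} \left(- 16 \left(\frac{-7 - 7}{8 - 7} - 11\right)\right) = - 5 i \sqrt{3} \left(- 16 \left(- \frac{14}{1} - 11\right)\right) = - 5 i \sqrt{3} \left(- 16 \left(\left(-14\right) 1 - 11\right)\right) = - 5 i \sqrt{3} \left(- 16 \left(-14 - 11\right)\right) = - 5 i \sqrt{3} \left(\left(-16\right) \left(-25\right)\right) = - 5 i \sqrt{3} \cdot 400 = - 2000 i \sqrt{3}$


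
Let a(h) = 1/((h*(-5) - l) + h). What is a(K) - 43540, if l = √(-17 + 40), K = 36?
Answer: -901844164/20713 + √23/20713 ≈ -43540.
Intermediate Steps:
l = √23 ≈ 4.7958
a(h) = 1/(-√23 - 4*h) (a(h) = 1/((h*(-5) - √23) + h) = 1/((-5*h - √23) + h) = 1/((-√23 - 5*h) + h) = 1/(-√23 - 4*h))
a(K) - 43540 = -1/(√23 + 4*36) - 43540 = -1/(√23 + 144) - 43540 = -1/(144 + √23) - 43540 = -43540 - 1/(144 + √23)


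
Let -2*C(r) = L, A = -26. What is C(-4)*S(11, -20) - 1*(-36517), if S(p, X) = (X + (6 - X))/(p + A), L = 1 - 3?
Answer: 182583/5 ≈ 36517.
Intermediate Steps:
L = -2
S(p, X) = 6/(-26 + p) (S(p, X) = (X + (6 - X))/(p - 26) = 6/(-26 + p))
C(r) = 1 (C(r) = -½*(-2) = 1)
C(-4)*S(11, -20) - 1*(-36517) = 1*(6/(-26 + 11)) - 1*(-36517) = 1*(6/(-15)) + 36517 = 1*(6*(-1/15)) + 36517 = 1*(-⅖) + 36517 = -⅖ + 36517 = 182583/5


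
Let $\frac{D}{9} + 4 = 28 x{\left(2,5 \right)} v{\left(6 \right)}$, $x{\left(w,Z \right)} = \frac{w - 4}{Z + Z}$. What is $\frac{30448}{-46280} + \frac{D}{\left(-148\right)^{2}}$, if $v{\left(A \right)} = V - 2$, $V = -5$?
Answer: $- \frac{5095871}{7919665} \approx -0.64345$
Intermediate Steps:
$x{\left(w,Z \right)} = \frac{-4 + w}{2 Z}$
$v{\left(A \right)} = -7$ ($v{\left(A \right)} = -5 - 2 = -7$)
$D = \frac{1584}{5}$ ($D = -36 + 9 \cdot 28 \frac{-4 + 2}{2 \cdot 5} \left(-7\right) = -36 + 9 \cdot 28 \cdot \frac{1}{2} \cdot \frac{1}{5} \left(-2\right) \left(-7\right) = -36 + 9 \cdot 28 \left(- \frac{1}{5}\right) \left(-7\right) = -36 + 9 \left(\left(- \frac{28}{5}\right) \left(-7\right)\right) = -36 + 9 \cdot \frac{196}{5} = -36 + \frac{1764}{5} = \frac{1584}{5} \approx 316.8$)
$\frac{30448}{-46280} + \frac{D}{\left(-148\right)^{2}} = \frac{30448}{-46280} + \frac{1584}{5 \left(-148\right)^{2}} = 30448 \left(- \frac{1}{46280}\right) + \frac{1584}{5 \cdot 21904} = - \frac{3806}{5785} + \frac{1584}{5} \cdot \frac{1}{21904} = - \frac{3806}{5785} + \frac{99}{6845} = - \frac{5095871}{7919665}$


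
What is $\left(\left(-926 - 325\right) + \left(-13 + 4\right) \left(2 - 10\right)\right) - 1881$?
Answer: $-3060$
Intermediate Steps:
$\left(\left(-926 - 325\right) + \left(-13 + 4\right) \left(2 - 10\right)\right) - 1881 = \left(\left(-926 - 325\right) - 9 \left(2 - 10\right)\right) - 1881 = \left(-1251 - -72\right) - 1881 = \left(-1251 + 72\right) - 1881 = -1179 - 1881 = -3060$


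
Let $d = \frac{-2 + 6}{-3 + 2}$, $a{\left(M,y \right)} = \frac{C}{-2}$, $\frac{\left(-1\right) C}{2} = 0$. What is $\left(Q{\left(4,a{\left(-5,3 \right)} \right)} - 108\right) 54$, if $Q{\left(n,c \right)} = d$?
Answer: $-6048$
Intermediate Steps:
$C = 0$ ($C = \left(-2\right) 0 = 0$)
$a{\left(M,y \right)} = 0$ ($a{\left(M,y \right)} = \frac{0}{-2} = 0 \left(- \frac{1}{2}\right) = 0$)
$d = -4$ ($d = \frac{4}{-1} = 4 \left(-1\right) = -4$)
$Q{\left(n,c \right)} = -4$
$\left(Q{\left(4,a{\left(-5,3 \right)} \right)} - 108\right) 54 = \left(-4 - 108\right) 54 = \left(-112\right) 54 = -6048$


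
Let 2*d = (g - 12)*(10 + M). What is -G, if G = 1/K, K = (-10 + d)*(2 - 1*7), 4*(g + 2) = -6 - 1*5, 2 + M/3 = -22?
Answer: 4/10185 ≈ 0.00039273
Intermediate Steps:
M = -72 (M = -6 + 3*(-22) = -6 - 66 = -72)
g = -19/4 (g = -2 + (-6 - 1*5)/4 = -2 + (-6 - 5)/4 = -2 + (¼)*(-11) = -2 - 11/4 = -19/4 ≈ -4.7500)
d = 2077/4 (d = ((-19/4 - 12)*(10 - 72))/2 = (-67/4*(-62))/2 = (½)*(2077/2) = 2077/4 ≈ 519.25)
K = -10185/4 (K = (-10 + 2077/4)*(2 - 1*7) = 2037*(2 - 7)/4 = (2037/4)*(-5) = -10185/4 ≈ -2546.3)
G = -4/10185 (G = 1/(-10185/4) = -4/10185 ≈ -0.00039273)
-G = -1*(-4/10185) = 4/10185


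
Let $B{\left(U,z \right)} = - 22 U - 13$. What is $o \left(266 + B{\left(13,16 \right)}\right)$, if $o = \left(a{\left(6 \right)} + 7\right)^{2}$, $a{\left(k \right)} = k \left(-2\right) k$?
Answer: $-139425$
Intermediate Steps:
$a{\left(k \right)} = - 2 k^{2}$ ($a{\left(k \right)} = - 2 k k = - 2 k^{2}$)
$B{\left(U,z \right)} = -13 - 22 U$
$o = 4225$ ($o = \left(- 2 \cdot 6^{2} + 7\right)^{2} = \left(\left(-2\right) 36 + 7\right)^{2} = \left(-72 + 7\right)^{2} = \left(-65\right)^{2} = 4225$)
$o \left(266 + B{\left(13,16 \right)}\right) = 4225 \left(266 - 299\right) = 4225 \left(-33\right) = -139425$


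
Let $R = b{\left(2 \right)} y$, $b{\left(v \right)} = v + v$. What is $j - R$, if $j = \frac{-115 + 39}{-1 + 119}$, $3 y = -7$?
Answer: $\frac{1538}{177} \approx 8.6893$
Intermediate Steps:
$y = - \frac{7}{3}$ ($y = \frac{1}{3} \left(-7\right) = - \frac{7}{3} \approx -2.3333$)
$b{\left(v \right)} = 2 v$
$j = - \frac{38}{59}$ ($j = - \frac{76}{118} = \left(-76\right) \frac{1}{118} = - \frac{38}{59} \approx -0.64407$)
$R = - \frac{28}{3}$ ($R = 2 \cdot 2 \left(- \frac{7}{3}\right) = 4 \left(- \frac{7}{3}\right) = - \frac{28}{3} \approx -9.3333$)
$j - R = - \frac{38}{59} - - \frac{28}{3} = - \frac{38}{59} + \frac{28}{3} = \frac{1538}{177}$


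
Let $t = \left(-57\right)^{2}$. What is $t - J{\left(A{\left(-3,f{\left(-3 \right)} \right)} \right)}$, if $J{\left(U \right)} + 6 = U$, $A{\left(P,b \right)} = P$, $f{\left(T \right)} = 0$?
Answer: $3258$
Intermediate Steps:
$J{\left(U \right)} = -6 + U$
$t = 3249$
$t - J{\left(A{\left(-3,f{\left(-3 \right)} \right)} \right)} = 3249 - \left(-6 - 3\right) = 3249 - -9 = 3249 + 9 = 3258$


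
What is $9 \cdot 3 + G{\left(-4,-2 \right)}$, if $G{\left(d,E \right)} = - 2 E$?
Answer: $31$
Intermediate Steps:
$9 \cdot 3 + G{\left(-4,-2 \right)} = 9 \cdot 3 - -4 = 27 + 4 = 31$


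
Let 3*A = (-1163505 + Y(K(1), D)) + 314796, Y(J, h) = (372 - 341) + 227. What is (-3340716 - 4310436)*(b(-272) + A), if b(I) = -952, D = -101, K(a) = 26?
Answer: 2171159751888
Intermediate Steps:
Y(J, h) = 258 (Y(J, h) = 31 + 227 = 258)
A = -282817 (A = ((-1163505 + 258) + 314796)/3 = (-1163247 + 314796)/3 = (⅓)*(-848451) = -282817)
(-3340716 - 4310436)*(b(-272) + A) = (-3340716 - 4310436)*(-952 - 282817) = -7651152*(-283769) = 2171159751888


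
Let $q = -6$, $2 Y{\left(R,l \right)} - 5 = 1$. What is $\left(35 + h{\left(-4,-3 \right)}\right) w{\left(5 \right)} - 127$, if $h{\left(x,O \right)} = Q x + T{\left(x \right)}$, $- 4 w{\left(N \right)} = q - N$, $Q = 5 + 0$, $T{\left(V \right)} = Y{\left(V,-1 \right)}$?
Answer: $- \frac{155}{2} \approx -77.5$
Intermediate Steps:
$Y{\left(R,l \right)} = 3$ ($Y{\left(R,l \right)} = \frac{5}{2} + \frac{1}{2} \cdot 1 = \frac{5}{2} + \frac{1}{2} = 3$)
$T{\left(V \right)} = 3$
$Q = 5$
$w{\left(N \right)} = \frac{3}{2} + \frac{N}{4}$ ($w{\left(N \right)} = - \frac{-6 - N}{4} = \frac{3}{2} + \frac{N}{4}$)
$h{\left(x,O \right)} = 3 + 5 x$ ($h{\left(x,O \right)} = 5 x + 3 = 3 + 5 x$)
$\left(35 + h{\left(-4,-3 \right)}\right) w{\left(5 \right)} - 127 = \left(35 + \left(3 + 5 \left(-4\right)\right)\right) \left(\frac{3}{2} + \frac{1}{4} \cdot 5\right) - 127 = \left(35 + \left(3 - 20\right)\right) \left(\frac{3}{2} + \frac{5}{4}\right) - 127 = \left(35 - 17\right) \frac{11}{4} - 127 = 18 \cdot \frac{11}{4} - 127 = \frac{99}{2} - 127 = - \frac{155}{2}$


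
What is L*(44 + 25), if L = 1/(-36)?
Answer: -23/12 ≈ -1.9167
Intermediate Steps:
L = -1/36 ≈ -0.027778
L*(44 + 25) = -(44 + 25)/36 = -1/36*69 = -23/12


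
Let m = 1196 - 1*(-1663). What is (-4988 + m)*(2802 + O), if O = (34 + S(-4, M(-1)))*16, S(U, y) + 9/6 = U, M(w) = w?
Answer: -6936282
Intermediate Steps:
S(U, y) = -3/2 + U
m = 2859 (m = 1196 + 1663 = 2859)
O = 456 (O = (34 + (-3/2 - 4))*16 = (34 - 11/2)*16 = (57/2)*16 = 456)
(-4988 + m)*(2802 + O) = (-4988 + 2859)*(2802 + 456) = -2129*3258 = -6936282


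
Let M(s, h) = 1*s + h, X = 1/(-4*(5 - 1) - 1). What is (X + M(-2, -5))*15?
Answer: -1800/17 ≈ -105.88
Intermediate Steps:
X = -1/17 (X = 1/(-4*4 - 1) = 1/(-16 - 1) = 1/(-17) = -1/17 ≈ -0.058824)
M(s, h) = h + s (M(s, h) = s + h = h + s)
(X + M(-2, -5))*15 = (-1/17 + (-5 - 2))*15 = (-1/17 - 7)*15 = -120/17*15 = -1800/17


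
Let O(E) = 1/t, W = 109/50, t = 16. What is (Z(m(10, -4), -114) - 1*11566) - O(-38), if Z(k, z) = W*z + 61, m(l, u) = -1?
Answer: -4701433/400 ≈ -11754.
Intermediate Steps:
W = 109/50 (W = 109*(1/50) = 109/50 ≈ 2.1800)
Z(k, z) = 61 + 109*z/50 (Z(k, z) = 109*z/50 + 61 = 61 + 109*z/50)
O(E) = 1/16
(Z(m(10, -4), -114) - 1*11566) - O(-38) = ((61 + (109/50)*(-114)) - 1*11566) - 1*1/16 = ((61 - 6213/25) - 11566) - 1/16 = (-4688/25 - 11566) - 1/16 = -293838/25 - 1/16 = -4701433/400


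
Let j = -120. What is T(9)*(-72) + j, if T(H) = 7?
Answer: -624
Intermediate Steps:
T(9)*(-72) + j = 7*(-72) - 120 = -504 - 120 = -624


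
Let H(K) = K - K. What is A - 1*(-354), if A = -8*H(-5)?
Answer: 354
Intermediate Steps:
H(K) = 0
A = 0 (A = -8*0 = 0)
A - 1*(-354) = 0 - 1*(-354) = 0 + 354 = 354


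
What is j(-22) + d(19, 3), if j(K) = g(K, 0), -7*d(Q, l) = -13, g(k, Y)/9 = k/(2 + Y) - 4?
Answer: -932/7 ≈ -133.14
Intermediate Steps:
g(k, Y) = -36 + 9*k/(2 + Y) (g(k, Y) = 9*(k/(2 + Y) - 4) = 9*(-4 + k/(2 + Y)) = -36 + 9*k/(2 + Y))
d(Q, l) = 13/7 (d(Q, l) = -⅐*(-13) = 13/7)
j(K) = -36 + 9*K/2 (j(K) = 9*(-8 + K - 4*0)/(2 + 0) = 9*(-8 + K + 0)/2 = 9*(½)*(-8 + K) = -36 + 9*K/2)
j(-22) + d(19, 3) = (-36 + (9/2)*(-22)) + 13/7 = (-36 - 99) + 13/7 = -135 + 13/7 = -932/7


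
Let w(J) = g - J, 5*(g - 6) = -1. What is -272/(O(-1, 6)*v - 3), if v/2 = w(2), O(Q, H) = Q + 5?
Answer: -1360/137 ≈ -9.9270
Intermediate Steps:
g = 29/5 (g = 6 + (1/5)*(-1) = 6 - 1/5 = 29/5 ≈ 5.8000)
w(J) = 29/5 - J
O(Q, H) = 5 + Q
v = 38/5 (v = 2*(29/5 - 1*2) = 2*(29/5 - 2) = 2*(19/5) = 38/5 ≈ 7.6000)
-272/(O(-1, 6)*v - 3) = -272/((5 - 1)*(38/5) - 3) = -272/(4*(38/5) - 3) = -272/(152/5 - 3) = -272/137/5 = -272*5/137 = -1360/137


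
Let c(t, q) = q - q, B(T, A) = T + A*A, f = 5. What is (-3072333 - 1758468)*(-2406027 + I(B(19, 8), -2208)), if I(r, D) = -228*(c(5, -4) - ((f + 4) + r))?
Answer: 11521706755851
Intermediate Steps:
B(T, A) = T + A²
c(t, q) = 0
I(r, D) = 2052 + 228*r (I(r, D) = -228*(0 - ((5 + 4) + r)) = -228*(0 - (9 + r)) = -228*(0 + (-9 - r)) = -228*(-9 - r) = 2052 + 228*r)
(-3072333 - 1758468)*(-2406027 + I(B(19, 8), -2208)) = (-3072333 - 1758468)*(-2406027 + (2052 + 228*(19 + 8²))) = -4830801*(-2406027 + (2052 + 228*(19 + 64))) = -4830801*(-2406027 + (2052 + 228*83)) = -4830801*(-2406027 + (2052 + 18924)) = -4830801*(-2406027 + 20976) = -4830801*(-2385051) = 11521706755851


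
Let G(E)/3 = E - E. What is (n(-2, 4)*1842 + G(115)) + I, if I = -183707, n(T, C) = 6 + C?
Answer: -165287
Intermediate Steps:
G(E) = 0 (G(E) = 3*(E - E) = 3*0 = 0)
(n(-2, 4)*1842 + G(115)) + I = ((6 + 4)*1842 + 0) - 183707 = (10*1842 + 0) - 183707 = (18420 + 0) - 183707 = 18420 - 183707 = -165287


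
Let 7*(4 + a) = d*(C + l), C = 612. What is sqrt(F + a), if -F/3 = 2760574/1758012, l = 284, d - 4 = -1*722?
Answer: 7*I*sqrt(161035143579494)/293002 ≈ 303.17*I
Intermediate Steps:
d = -718 (d = 4 - 1*722 = 4 - 722 = -718)
F = -1380287/293002 (F = -8281722/1758012 = -3*1380287/879006 = -1380287/293002 ≈ -4.7108)
a = -91908 (a = -4 + (-718*(612 + 284))/7 = -4 + (-718*896)/7 = -4 + (1/7)*(-643328) = -4 - 91904 = -91908)
sqrt(F + a) = sqrt(-1380287/293002 - 91908) = sqrt(-26930608103/293002) = 7*I*sqrt(161035143579494)/293002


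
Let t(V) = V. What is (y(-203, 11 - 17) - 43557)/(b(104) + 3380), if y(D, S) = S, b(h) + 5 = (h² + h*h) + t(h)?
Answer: -43563/25111 ≈ -1.7348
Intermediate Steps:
b(h) = -5 + h + 2*h² (b(h) = -5 + ((h² + h*h) + h) = -5 + ((h² + h²) + h) = -5 + (2*h² + h) = -5 + (h + 2*h²) = -5 + h + 2*h²)
(y(-203, 11 - 17) - 43557)/(b(104) + 3380) = ((11 - 17) - 43557)/((-5 + 104 + 2*104²) + 3380) = (-6 - 43557)/((-5 + 104 + 2*10816) + 3380) = -43563/((-5 + 104 + 21632) + 3380) = -43563/(21731 + 3380) = -43563/25111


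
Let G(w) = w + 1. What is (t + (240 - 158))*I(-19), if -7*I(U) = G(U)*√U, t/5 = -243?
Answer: -20394*I*√19/7 ≈ -12699.0*I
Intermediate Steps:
t = -1215 (t = 5*(-243) = -1215)
G(w) = 1 + w
I(U) = -√U*(1 + U)/7 (I(U) = -(1 + U)*√U/7 = -√U*(1 + U)/7)
(t + (240 - 158))*I(-19) = (-1215 + (240 - 158))*(√(-19)*(-1 - 1*(-19))/7) = (-1215 + 82)*((I*√19)*(-1 + 19)/7) = -1133*I*√19*18/7 = -20394*I*√19/7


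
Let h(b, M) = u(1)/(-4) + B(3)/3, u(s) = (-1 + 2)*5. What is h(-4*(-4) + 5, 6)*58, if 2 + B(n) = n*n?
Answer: 377/6 ≈ 62.833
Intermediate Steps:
B(n) = -2 + n² (B(n) = -2 + n*n = -2 + n²)
u(s) = 5 (u(s) = 1*5 = 5)
h(b, M) = 13/12 (h(b, M) = 5/(-4) + (-2 + 3²)/3 = 5*(-¼) + (-2 + 9)*(⅓) = -5/4 + 7*(⅓) = -5/4 + 7/3 = 13/12)
h(-4*(-4) + 5, 6)*58 = (13/12)*58 = 377/6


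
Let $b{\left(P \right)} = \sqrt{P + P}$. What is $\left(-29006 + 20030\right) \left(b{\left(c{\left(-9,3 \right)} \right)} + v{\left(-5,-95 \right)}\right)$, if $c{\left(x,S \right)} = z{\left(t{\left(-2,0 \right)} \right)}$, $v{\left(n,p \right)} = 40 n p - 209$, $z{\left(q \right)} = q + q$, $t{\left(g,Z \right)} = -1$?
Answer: $-168668016 - 17952 i \approx -1.6867 \cdot 10^{8} - 17952.0 i$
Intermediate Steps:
$z{\left(q \right)} = 2 q$
$v{\left(n,p \right)} = -209 + 40 n p$ ($v{\left(n,p \right)} = 40 n p - 209 = -209 + 40 n p$)
$c{\left(x,S \right)} = -2$ ($c{\left(x,S \right)} = 2 \left(-1\right) = -2$)
$b{\left(P \right)} = \sqrt{2} \sqrt{P}$ ($b{\left(P \right)} = \sqrt{2 P} = \sqrt{2} \sqrt{P}$)
$\left(-29006 + 20030\right) \left(b{\left(c{\left(-9,3 \right)} \right)} + v{\left(-5,-95 \right)}\right) = \left(-29006 + 20030\right) \left(\sqrt{2} \sqrt{-2} - \left(209 + 200 \left(-95\right)\right)\right) = - 8976 \left(\sqrt{2} i \sqrt{2} + \left(-209 + 19000\right)\right) = - 8976 \left(2 i + 18791\right) = - 8976 \left(18791 + 2 i\right) = -168668016 - 17952 i$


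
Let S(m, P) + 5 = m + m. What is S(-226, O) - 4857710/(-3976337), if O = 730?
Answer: -1812328299/3976337 ≈ -455.78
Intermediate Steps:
S(m, P) = -5 + 2*m (S(m, P) = -5 + (m + m) = -5 + 2*m)
S(-226, O) - 4857710/(-3976337) = (-5 + 2*(-226)) - 4857710/(-3976337) = (-5 - 452) - 4857710*(-1)/3976337 = -457 - 1*(-4857710/3976337) = -457 + 4857710/3976337 = -1812328299/3976337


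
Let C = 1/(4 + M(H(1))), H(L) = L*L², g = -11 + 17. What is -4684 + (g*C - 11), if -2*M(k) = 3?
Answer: -23463/5 ≈ -4692.6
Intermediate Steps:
g = 6
H(L) = L³
M(k) = -3/2 (M(k) = -½*3 = -3/2)
C = ⅖ (C = 1/(4 - 3/2) = 1/(5/2) = ⅖ ≈ 0.40000)
-4684 + (g*C - 11) = -4684 + (6*(⅖) - 11) = -4684 + (12/5 - 11) = -4684 - 43/5 = -23463/5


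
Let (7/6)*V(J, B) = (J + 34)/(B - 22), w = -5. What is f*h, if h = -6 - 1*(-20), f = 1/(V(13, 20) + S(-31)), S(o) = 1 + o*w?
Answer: 98/951 ≈ 0.10305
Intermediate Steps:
S(o) = 1 - 5*o (S(o) = 1 + o*(-5) = 1 - 5*o)
V(J, B) = 6*(34 + J)/(7*(-22 + B)) (V(J, B) = 6*((J + 34)/(B - 22))/7 = 6*((34 + J)/(-22 + B))/7 = 6*(34 + J)/(7*(-22 + B)))
f = 7/951 (f = 1/(6*(34 + 13)/(7*(-22 + 20)) + (1 - 5*(-31))) = 1/((6/7)*47/(-2) + (1 + 155)) = 1/((6/7)*(-½)*47 + 156) = 1/(-141/7 + 156) = 1/(951/7) = 7/951 ≈ 0.0073607)
h = 14 (h = -6 + 20 = 14)
f*h = (7/951)*14 = 98/951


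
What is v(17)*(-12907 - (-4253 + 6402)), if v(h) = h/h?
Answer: -15056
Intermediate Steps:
v(h) = 1
v(17)*(-12907 - (-4253 + 6402)) = 1*(-12907 - (-4253 + 6402)) = 1*(-12907 - 1*2149) = 1*(-12907 - 2149) = 1*(-15056) = -15056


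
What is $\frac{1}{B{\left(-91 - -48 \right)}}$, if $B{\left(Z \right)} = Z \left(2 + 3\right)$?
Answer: $- \frac{1}{215} \approx -0.0046512$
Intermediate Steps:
$B{\left(Z \right)} = 5 Z$ ($B{\left(Z \right)} = Z 5 = 5 Z$)
$\frac{1}{B{\left(-91 - -48 \right)}} = \frac{1}{5 \left(-91 - -48\right)} = \frac{1}{5 \left(-91 + 48\right)} = \frac{1}{5 \left(-43\right)} = \frac{1}{-215} = - \frac{1}{215}$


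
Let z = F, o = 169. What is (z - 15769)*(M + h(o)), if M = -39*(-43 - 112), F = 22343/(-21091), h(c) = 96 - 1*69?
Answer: -87808069008/917 ≈ -9.5756e+7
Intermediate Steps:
h(c) = 27 (h(c) = 96 - 69 = 27)
F = -22343/21091 (F = 22343*(-1/21091) = -22343/21091 ≈ -1.0594)
z = -22343/21091 ≈ -1.0594
M = 6045 (M = -39*(-155) = 6045)
(z - 15769)*(M + h(o)) = (-22343/21091 - 15769)*(6045 + 27) = -332606322/21091*6072 = -87808069008/917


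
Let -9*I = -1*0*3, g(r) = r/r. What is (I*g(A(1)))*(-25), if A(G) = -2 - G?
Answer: 0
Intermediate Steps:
g(r) = 1
I = 0 (I = -(-1*0)*3/9 = -0*3 = -⅑*0 = 0)
(I*g(A(1)))*(-25) = (0*1)*(-25) = 0*(-25) = 0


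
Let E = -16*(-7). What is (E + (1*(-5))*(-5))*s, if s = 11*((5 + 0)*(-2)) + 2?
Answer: -14796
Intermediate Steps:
E = 112
s = -108 (s = 11*(5*(-2)) + 2 = 11*(-10) + 2 = -110 + 2 = -108)
(E + (1*(-5))*(-5))*s = (112 + (1*(-5))*(-5))*(-108) = (112 - 5*(-5))*(-108) = (112 + 25)*(-108) = 137*(-108) = -14796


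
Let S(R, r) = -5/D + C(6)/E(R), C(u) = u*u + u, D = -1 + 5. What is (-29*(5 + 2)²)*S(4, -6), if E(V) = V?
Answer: -52577/4 ≈ -13144.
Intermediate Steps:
D = 4
C(u) = u + u² (C(u) = u² + u = u + u²)
S(R, r) = -5/4 + 42/R (S(R, r) = -5/4 + (6*(1 + 6))/R = -5*¼ + (6*7)/R = -5/4 + 42/R)
(-29*(5 + 2)²)*S(4, -6) = (-29*(5 + 2)²)*(-5/4 + 42/4) = (-29*7²)*(-5/4 + 42*(¼)) = (-29*49)*(-5/4 + 21/2) = -1421*37/4 = -52577/4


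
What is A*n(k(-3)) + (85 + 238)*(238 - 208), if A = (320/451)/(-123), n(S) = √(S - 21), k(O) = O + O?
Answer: 9690 - 320*I*√3/18491 ≈ 9690.0 - 0.029974*I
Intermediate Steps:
k(O) = 2*O
n(S) = √(-21 + S)
A = -320/55473 (A = (320*(1/451))*(-1/123) = (320/451)*(-1/123) = -320/55473 ≈ -0.0057686)
A*n(k(-3)) + (85 + 238)*(238 - 208) = -320*√(-21 + 2*(-3))/55473 + (85 + 238)*(238 - 208) = -320*√(-21 - 6)/55473 + 323*30 = -320*I*√3/18491 + 9690 = 9690 - 320*I*√3/18491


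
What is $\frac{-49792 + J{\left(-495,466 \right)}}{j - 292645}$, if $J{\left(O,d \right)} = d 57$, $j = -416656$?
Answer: $\frac{23230}{709301} \approx 0.032751$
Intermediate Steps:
$J{\left(O,d \right)} = 57 d$
$\frac{-49792 + J{\left(-495,466 \right)}}{j - 292645} = \frac{-49792 + 57 \cdot 466}{-416656 - 292645} = \frac{-49792 + 26562}{-709301} = \left(-23230\right) \left(- \frac{1}{709301}\right) = \frac{23230}{709301}$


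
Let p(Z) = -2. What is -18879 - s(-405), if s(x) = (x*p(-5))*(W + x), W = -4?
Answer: 312411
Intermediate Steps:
s(x) = -2*x*(-4 + x) (s(x) = (x*(-2))*(-4 + x) = (-2*x)*(-4 + x) = -2*x*(-4 + x))
-18879 - s(-405) = -18879 - 2*(-405)*(4 - 1*(-405)) = -18879 - 2*(-405)*(4 + 405) = -18879 - 2*(-405)*409 = -18879 - 1*(-331290) = -18879 + 331290 = 312411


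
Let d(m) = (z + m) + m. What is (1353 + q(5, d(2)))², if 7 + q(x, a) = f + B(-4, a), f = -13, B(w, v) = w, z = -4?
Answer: 1766241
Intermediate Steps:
d(m) = -4 + 2*m (d(m) = (-4 + m) + m = -4 + 2*m)
q(x, a) = -24 (q(x, a) = -7 + (-13 - 4) = -7 - 17 = -24)
(1353 + q(5, d(2)))² = (1353 - 24)² = 1329² = 1766241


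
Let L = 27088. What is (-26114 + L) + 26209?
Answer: 27183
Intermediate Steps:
(-26114 + L) + 26209 = (-26114 + 27088) + 26209 = 974 + 26209 = 27183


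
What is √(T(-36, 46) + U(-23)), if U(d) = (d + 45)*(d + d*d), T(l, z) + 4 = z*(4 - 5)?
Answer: √11082 ≈ 105.27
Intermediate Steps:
T(l, z) = -4 - z (T(l, z) = -4 + z*(4 - 5) = -4 + z*(-1) = -4 - z)
U(d) = (45 + d)*(d + d²)
√(T(-36, 46) + U(-23)) = √((-4 - 1*46) - 23*(45 + (-23)² + 46*(-23))) = √((-4 - 46) - 23*(45 + 529 - 1058)) = √(-50 - 23*(-484)) = √(-50 + 11132) = √11082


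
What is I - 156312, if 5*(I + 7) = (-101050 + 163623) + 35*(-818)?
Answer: -747652/5 ≈ -1.4953e+5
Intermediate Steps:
I = 33908/5 (I = -7 + ((-101050 + 163623) + 35*(-818))/5 = -7 + (62573 - 28630)/5 = -7 + (⅕)*33943 = -7 + 33943/5 = 33908/5 ≈ 6781.6)
I - 156312 = 33908/5 - 156312 = -747652/5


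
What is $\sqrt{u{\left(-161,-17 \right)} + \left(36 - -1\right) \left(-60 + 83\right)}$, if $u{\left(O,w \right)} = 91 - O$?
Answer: $\sqrt{1103} \approx 33.211$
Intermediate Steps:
$\sqrt{u{\left(-161,-17 \right)} + \left(36 - -1\right) \left(-60 + 83\right)} = \sqrt{\left(91 - -161\right) + \left(36 - -1\right) \left(-60 + 83\right)} = \sqrt{\left(91 + 161\right) + \left(36 + 1\right) 23} = \sqrt{252 + 37 \cdot 23} = \sqrt{252 + 851} = \sqrt{1103}$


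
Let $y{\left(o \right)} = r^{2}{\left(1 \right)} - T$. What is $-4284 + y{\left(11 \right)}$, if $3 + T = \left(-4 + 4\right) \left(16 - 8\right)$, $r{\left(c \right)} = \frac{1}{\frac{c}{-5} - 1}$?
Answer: $- \frac{154091}{36} \approx -4280.3$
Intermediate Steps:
$r{\left(c \right)} = \frac{1}{-1 - \frac{c}{5}}$ ($r{\left(c \right)} = \frac{1}{c \left(- \frac{1}{5}\right) - 1} = \frac{1}{- \frac{c}{5} - 1} = \frac{1}{-1 - \frac{c}{5}}$)
$T = -3$ ($T = -3 + \left(-4 + 4\right) \left(16 - 8\right) = -3 + 0 \cdot 8 = -3 + 0 = -3$)
$y{\left(o \right)} = \frac{133}{36}$ ($y{\left(o \right)} = \left(- \frac{5}{5 + 1}\right)^{2} - -3 = \left(- \frac{5}{6}\right)^{2} + 3 = \frac{25}{36} + 3 = \frac{133}{36}$)
$-4284 + y{\left(11 \right)} = -4284 + \frac{133}{36} = - \frac{154091}{36}$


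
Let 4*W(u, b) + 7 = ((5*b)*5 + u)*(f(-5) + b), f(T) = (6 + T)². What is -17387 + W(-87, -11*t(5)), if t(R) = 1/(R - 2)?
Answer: -621707/36 ≈ -17270.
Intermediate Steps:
t(R) = 1/(-2 + R)
W(u, b) = -7/4 + (1 + b)*(u + 25*b)/4 (W(u, b) = -7/4 + (((5*b)*5 + u)*((6 - 5)² + b))/4 = -7/4 + ((25*b + u)*(1² + b))/4 = -7/4 + ((u + 25*b)*(1 + b))/4 = -7/4 + ((1 + b)*(u + 25*b))/4 = -7/4 + (1 + b)*(u + 25*b)/4)
-17387 + W(-87, -11*t(5)) = -17387 + (-7/4 + (¼)*(-87) + 25*(-11/(-2 + 5))/4 + 25*(-11/(-2 + 5))²/4 + (¼)*(-11/(-2 + 5))*(-87)) = -17387 + (-7/4 - 87/4 + 25*(-11/3)/4 + 25*(-11/3)²/4 + (¼)*(-11/3)*(-87)) = -17387 + (-7/4 - 87/4 + 25*(-11*⅓)/4 + 25*(-11*⅓)²/4 + (¼)*(-11*⅓)*(-87)) = -17387 + (-7/4 - 87/4 + (25/4)*(-11/3) + 25*(-11/3)²/4 + (¼)*(-11/3)*(-87)) = -17387 + (-7/4 - 87/4 - 275/12 + (25/4)*(121/9) + 319/4) = -17387 + (-7/4 - 87/4 - 275/12 + 3025/36 + 319/4) = -17387 + 4225/36 = -621707/36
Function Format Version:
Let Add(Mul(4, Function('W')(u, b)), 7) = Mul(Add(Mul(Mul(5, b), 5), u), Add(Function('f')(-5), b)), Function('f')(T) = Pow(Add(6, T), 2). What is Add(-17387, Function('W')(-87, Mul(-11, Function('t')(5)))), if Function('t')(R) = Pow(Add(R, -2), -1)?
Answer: Rational(-621707, 36) ≈ -17270.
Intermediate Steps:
Function('t')(R) = Pow(Add(-2, R), -1)
Function('W')(u, b) = Add(Rational(-7, 4), Mul(Rational(1, 4), Add(1, b), Add(u, Mul(25, b)))) (Function('W')(u, b) = Add(Rational(-7, 4), Mul(Rational(1, 4), Mul(Add(Mul(Mul(5, b), 5), u), Add(Pow(Add(6, -5), 2), b)))) = Add(Rational(-7, 4), Mul(Rational(1, 4), Mul(Add(Mul(25, b), u), Add(Pow(1, 2), b)))) = Add(Rational(-7, 4), Mul(Rational(1, 4), Mul(Add(u, Mul(25, b)), Add(1, b)))) = Add(Rational(-7, 4), Mul(Rational(1, 4), Mul(Add(1, b), Add(u, Mul(25, b))))) = Add(Rational(-7, 4), Mul(Rational(1, 4), Add(1, b), Add(u, Mul(25, b)))))
Add(-17387, Function('W')(-87, Mul(-11, Function('t')(5)))) = Add(-17387, Add(Rational(-7, 4), Mul(Rational(1, 4), -87), Mul(Rational(25, 4), Mul(-11, Pow(Add(-2, 5), -1))), Mul(Rational(25, 4), Pow(Mul(-11, Pow(Add(-2, 5), -1)), 2)), Mul(Rational(1, 4), Mul(-11, Pow(Add(-2, 5), -1)), -87))) = Add(-17387, Add(Rational(-7, 4), Rational(-87, 4), Mul(Rational(25, 4), Mul(-11, Pow(3, -1))), Mul(Rational(25, 4), Pow(Mul(-11, Pow(3, -1)), 2)), Mul(Rational(1, 4), Mul(-11, Pow(3, -1)), -87))) = Add(-17387, Add(Rational(-7, 4), Rational(-87, 4), Mul(Rational(25, 4), Mul(-11, Rational(1, 3))), Mul(Rational(25, 4), Pow(Mul(-11, Rational(1, 3)), 2)), Mul(Rational(1, 4), Mul(-11, Rational(1, 3)), -87))) = Add(-17387, Add(Rational(-7, 4), Rational(-87, 4), Mul(Rational(25, 4), Rational(-11, 3)), Mul(Rational(25, 4), Pow(Rational(-11, 3), 2)), Mul(Rational(1, 4), Rational(-11, 3), -87))) = Add(-17387, Add(Rational(-7, 4), Rational(-87, 4), Rational(-275, 12), Mul(Rational(25, 4), Rational(121, 9)), Rational(319, 4))) = Add(-17387, Add(Rational(-7, 4), Rational(-87, 4), Rational(-275, 12), Rational(3025, 36), Rational(319, 4))) = Add(-17387, Rational(4225, 36)) = Rational(-621707, 36)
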